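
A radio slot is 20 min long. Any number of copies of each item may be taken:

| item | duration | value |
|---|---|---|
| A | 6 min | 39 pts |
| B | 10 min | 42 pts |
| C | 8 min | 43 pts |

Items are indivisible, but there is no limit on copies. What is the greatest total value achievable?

Best value-per-unit is A at 39/6; filling with it alone gives 3×39 = 117.
Optimal mix: 2×A + 1×C → duration 20, value 121.

121 pts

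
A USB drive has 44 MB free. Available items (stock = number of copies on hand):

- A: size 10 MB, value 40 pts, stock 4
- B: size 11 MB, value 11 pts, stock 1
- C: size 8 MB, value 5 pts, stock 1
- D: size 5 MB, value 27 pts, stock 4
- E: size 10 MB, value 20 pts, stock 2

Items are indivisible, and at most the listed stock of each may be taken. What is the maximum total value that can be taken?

Top feasible selections:
- 2×A + 4×D: size 40, value 188
- 3×A + 2×D: size 40, value 174
Best: 188 pts.

188 pts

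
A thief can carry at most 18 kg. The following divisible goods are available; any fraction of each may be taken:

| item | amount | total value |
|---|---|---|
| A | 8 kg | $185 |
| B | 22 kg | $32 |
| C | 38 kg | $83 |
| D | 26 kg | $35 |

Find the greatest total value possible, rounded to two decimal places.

206.84

Take in order of value per unit:
- A (185/8 per unit): all 8 → value 185, running total 185.00
- C (83/38 per unit): 10 of 38 → value 10×83/38 = 21.8421, running total 206.84
Total 206.84.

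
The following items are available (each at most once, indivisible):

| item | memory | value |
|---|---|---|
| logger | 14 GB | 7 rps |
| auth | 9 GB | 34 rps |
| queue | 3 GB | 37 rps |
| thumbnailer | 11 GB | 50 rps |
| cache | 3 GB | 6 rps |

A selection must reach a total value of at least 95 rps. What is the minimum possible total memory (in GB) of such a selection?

23

Subsets with value ≥ 95, sorted by total memory:
- auth+queue+thumbnailer: memory 23, value 121
- auth+queue+thumbnailer+cache: memory 26, value 127
Minimum memory: 23 GB.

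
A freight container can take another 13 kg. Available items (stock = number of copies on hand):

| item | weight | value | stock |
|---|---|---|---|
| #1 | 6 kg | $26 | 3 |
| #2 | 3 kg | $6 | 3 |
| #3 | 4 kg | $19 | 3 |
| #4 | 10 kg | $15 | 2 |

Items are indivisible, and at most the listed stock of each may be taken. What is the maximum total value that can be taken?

$57

Top feasible selections:
- 3×#3: weight 12, value 57
- 2×#1: weight 12, value 52
Best: $57.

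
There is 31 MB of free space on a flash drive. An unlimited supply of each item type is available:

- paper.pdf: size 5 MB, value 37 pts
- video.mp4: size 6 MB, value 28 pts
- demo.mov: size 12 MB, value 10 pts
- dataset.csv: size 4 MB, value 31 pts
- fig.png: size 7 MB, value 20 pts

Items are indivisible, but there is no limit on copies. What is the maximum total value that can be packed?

235 pts

Best value-per-unit is dataset.csv at 31/4; filling with it alone gives 7×31 = 217.
Optimal mix: 3×paper.pdf + 4×dataset.csv → size 31, value 235.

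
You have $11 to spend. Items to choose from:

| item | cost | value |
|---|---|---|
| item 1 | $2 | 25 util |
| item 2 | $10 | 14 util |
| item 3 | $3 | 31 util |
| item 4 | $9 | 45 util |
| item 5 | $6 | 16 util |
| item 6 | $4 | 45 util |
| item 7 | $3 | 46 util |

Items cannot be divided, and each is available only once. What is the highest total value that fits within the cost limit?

Check high-value combinations within $11:
- item 3+item 6+item 7: cost 3+4+3=10, value 31+45+46=122
- item 1+item 6+item 7: cost 2+4+3=9, value 25+45+46=116
- item 1+item 3+item 7: cost 2+3+3=8, value 25+31+46=102
Best: 122 util.

122 util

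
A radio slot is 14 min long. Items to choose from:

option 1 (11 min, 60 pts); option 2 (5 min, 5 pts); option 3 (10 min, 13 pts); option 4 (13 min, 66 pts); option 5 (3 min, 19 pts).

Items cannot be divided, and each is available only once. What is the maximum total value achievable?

Check high-value combinations within 14 min:
- option 1+option 5: duration 11+3=14, value 60+19=79
- option 4: duration 13, value 66
- option 1: duration 11, value 60
Best: 79 pts.

79 pts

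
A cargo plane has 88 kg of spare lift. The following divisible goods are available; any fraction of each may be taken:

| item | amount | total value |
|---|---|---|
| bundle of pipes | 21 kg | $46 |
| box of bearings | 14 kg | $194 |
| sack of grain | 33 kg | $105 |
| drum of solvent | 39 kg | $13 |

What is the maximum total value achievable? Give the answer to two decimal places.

351.67

Take in order of value per unit:
- box of bearings (194/14 per unit): all 14 → value 194, running total 194.00
- sack of grain (105/33 per unit): all 33 → value 105, running total 299.00
- bundle of pipes (46/21 per unit): all 21 → value 46, running total 345.00
- drum of solvent (13/39 per unit): 20 of 39 → value 20×13/39 = 6.6667, running total 351.67
Total 351.67.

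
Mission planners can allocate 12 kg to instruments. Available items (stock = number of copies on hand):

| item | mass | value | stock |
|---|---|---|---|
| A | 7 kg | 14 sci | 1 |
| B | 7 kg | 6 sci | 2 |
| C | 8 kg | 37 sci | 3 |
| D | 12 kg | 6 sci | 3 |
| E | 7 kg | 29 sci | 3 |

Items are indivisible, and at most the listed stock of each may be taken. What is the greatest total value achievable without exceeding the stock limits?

Best selections within mass 12 and stock limits:
- 1×C: mass 8, value 37
- 1×E: mass 7, value 29
- 1×A: mass 7, value 14
Best: 37 sci.

37 sci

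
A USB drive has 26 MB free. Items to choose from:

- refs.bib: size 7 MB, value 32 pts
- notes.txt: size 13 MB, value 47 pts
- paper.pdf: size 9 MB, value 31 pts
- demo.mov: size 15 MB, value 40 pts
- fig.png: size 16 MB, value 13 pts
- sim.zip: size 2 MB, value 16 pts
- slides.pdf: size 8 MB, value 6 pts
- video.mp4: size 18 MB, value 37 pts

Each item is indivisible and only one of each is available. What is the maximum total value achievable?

Check high-value combinations within 26 MB:
- refs.bib+notes.txt+sim.zip: size 7+13+2=22, value 32+47+16=95
- notes.txt+paper.pdf+sim.zip: size 13+9+2=24, value 47+31+16=94
- refs.bib+demo.mov+sim.zip: size 7+15+2=24, value 32+40+16=88
Best: 95 pts.

95 pts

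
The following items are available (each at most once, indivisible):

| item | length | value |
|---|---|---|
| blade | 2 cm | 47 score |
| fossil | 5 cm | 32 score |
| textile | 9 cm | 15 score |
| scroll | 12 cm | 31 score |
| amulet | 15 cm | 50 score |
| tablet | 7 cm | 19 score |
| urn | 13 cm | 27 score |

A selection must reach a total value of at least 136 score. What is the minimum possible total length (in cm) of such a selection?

29

Subsets with value ≥ 136, sorted by total length:
- blade+fossil+amulet+tablet: length 29, value 148
- blade+fossil+textile+amulet: length 31, value 144
- blade+fossil+scroll+urn: length 32, value 137
- blade+fossil+scroll+amulet: length 34, value 160
Minimum length: 29 cm.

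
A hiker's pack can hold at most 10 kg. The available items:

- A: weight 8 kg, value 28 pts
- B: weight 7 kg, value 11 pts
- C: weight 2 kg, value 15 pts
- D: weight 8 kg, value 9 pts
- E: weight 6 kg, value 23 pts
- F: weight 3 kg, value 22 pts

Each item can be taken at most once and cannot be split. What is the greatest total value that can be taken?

Check high-value combinations within 10 kg:
- E+F: weight 6+3=9, value 23+22=45
- A+C: weight 8+2=10, value 28+15=43
- C+E: weight 2+6=8, value 15+23=38
- C+F: weight 2+3=5, value 15+22=37
Best: 45 pts.

45 pts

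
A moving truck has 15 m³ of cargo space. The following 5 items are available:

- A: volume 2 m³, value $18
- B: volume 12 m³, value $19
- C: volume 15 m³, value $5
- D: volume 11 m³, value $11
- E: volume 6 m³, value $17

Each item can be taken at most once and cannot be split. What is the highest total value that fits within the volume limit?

Check high-value combinations within 15 m³:
- A+B: volume 2+12=14, value 18+19=37
- A+E: volume 2+6=8, value 18+17=35
- A+D: volume 2+11=13, value 18+11=29
- B: volume 12, value 19
- A: volume 2, value 18
Best: $37.

$37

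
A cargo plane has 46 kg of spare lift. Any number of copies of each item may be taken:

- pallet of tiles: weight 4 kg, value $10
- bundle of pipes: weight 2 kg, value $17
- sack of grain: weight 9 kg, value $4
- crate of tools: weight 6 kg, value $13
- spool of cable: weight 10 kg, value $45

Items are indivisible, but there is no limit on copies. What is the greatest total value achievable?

Best value-per-unit is bundle of pipes at 17/2, and filling with it alone uses weight 23×2=46. No mix of the others beats 23×17 = 391.

$391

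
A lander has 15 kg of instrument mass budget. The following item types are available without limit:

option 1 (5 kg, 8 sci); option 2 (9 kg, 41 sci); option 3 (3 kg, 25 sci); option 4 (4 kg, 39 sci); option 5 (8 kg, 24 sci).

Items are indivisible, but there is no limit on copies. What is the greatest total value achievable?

142 sci

Best value-per-unit is option 4 at 39/4; filling with it alone gives 3×39 = 117.
Optimal mix: 1×option 3 + 3×option 4 → mass 15, value 142.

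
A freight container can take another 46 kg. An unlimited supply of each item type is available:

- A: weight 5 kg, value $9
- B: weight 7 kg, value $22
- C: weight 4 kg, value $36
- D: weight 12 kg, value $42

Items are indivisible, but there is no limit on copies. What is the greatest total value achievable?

$396

Best value-per-unit is C at 36/4, and filling with it alone uses weight 11×4=44. No mix of the others beats 11×36 = 396.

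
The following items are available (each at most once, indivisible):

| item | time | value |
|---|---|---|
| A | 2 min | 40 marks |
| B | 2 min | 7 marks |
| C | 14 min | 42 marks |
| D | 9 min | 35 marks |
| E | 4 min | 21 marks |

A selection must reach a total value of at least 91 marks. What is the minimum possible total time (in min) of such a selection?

Subsets with value ≥ 91, sorted by total time:
- A+D+E: time 15, value 96
- A+B+D+E: time 17, value 103
Minimum time: 15 min.

15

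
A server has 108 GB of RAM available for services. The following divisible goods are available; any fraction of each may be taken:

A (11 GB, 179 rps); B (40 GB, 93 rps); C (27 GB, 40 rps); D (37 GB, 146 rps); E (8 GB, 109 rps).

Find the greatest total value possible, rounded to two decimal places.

Take in order of value per unit:
- A (179/11 per unit): all 11 → value 179, running total 179.00
- E (109/8 per unit): all 8 → value 109, running total 288.00
- D (146/37 per unit): all 37 → value 146, running total 434.00
- B (93/40 per unit): all 40 → value 93, running total 527.00
- C (40/27 per unit): 12 of 27 → value 12×40/27 = 17.7778, running total 544.78
Total 544.78.

544.78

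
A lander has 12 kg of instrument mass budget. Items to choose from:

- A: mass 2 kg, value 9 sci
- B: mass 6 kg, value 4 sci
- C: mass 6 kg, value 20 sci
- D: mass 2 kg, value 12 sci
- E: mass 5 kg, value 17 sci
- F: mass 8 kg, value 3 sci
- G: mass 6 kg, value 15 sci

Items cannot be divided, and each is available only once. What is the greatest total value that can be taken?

Check high-value combinations within 12 kg:
- A+C+D: mass 2+6+2=10, value 9+20+12=41
- A+D+E: mass 2+2+5=9, value 9+12+17=38
- C+E: mass 6+5=11, value 20+17=37
- A+D+G: mass 2+2+6=10, value 9+12+15=36
- C+G: mass 6+6=12, value 20+15=35
Best: 41 sci.

41 sci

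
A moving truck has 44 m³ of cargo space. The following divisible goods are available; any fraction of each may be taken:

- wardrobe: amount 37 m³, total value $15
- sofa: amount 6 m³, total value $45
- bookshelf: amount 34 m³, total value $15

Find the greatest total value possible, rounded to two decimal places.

61.62

Take in order of value per unit:
- sofa (45/6 per unit): all 6 → value 45, running total 45.00
- bookshelf (15/34 per unit): all 34 → value 15, running total 60.00
- wardrobe (15/37 per unit): 4 of 37 → value 4×15/37 = 1.6216, running total 61.62
Total 61.62.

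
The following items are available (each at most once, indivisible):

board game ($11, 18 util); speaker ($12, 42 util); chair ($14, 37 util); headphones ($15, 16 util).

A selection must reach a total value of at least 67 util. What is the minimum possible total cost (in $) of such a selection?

26

Subsets with value ≥ 67, sorted by total cost:
- speaker+chair: cost 26, value 79
- board game+speaker+chair: cost 37, value 97
Minimum cost: 26 $.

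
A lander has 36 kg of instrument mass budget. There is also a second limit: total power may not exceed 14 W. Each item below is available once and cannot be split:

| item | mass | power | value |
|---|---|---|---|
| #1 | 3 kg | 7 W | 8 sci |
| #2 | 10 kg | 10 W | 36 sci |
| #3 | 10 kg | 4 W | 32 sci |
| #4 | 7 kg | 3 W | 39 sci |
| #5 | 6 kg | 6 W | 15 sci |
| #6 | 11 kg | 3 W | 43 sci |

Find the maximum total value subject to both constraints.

Feasible sets respecting both limits:
- #3+#4+#6: mass 28, power 10, value 114
- #4+#5+#6: mass 24, power 12, value 97
- #1+#4+#6: mass 21, power 13, value 90
- #3+#5+#6: mass 27, power 13, value 90
Best: 114 sci.

114 sci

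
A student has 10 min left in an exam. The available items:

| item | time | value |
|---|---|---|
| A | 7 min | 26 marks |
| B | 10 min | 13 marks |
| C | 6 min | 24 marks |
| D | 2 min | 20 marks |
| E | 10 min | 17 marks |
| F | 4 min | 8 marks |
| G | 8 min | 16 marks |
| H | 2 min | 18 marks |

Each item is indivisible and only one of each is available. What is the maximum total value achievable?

Check high-value combinations within 10 min:
- C+D+H: time 6+2+2=10, value 24+20+18=62
- D+F+H: time 2+4+2=8, value 20+8+18=46
- A+D: time 7+2=9, value 26+20=46
Best: 62 marks.

62 marks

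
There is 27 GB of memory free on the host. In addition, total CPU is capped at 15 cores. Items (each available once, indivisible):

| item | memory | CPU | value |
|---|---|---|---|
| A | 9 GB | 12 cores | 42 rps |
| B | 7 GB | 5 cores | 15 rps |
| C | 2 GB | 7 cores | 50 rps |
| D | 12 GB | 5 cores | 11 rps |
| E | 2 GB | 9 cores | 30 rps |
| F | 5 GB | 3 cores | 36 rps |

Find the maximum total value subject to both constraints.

101 rps

Feasible sets respecting both limits:
- B+C+F: memory 14, CPU 15, value 101
- C+D+F: memory 19, CPU 15, value 97
- C+F: memory 7, CPU 10, value 86
Best: 101 rps.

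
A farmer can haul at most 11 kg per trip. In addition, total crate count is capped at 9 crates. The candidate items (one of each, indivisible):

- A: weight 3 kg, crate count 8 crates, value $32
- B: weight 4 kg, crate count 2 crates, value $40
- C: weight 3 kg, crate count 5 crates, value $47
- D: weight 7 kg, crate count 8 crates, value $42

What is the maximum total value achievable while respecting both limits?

$87

Feasible sets respecting both limits:
- B+C: weight 7, crate count 7, value 87
- C: weight 3, crate count 5, value 47
- D: weight 7, crate count 8, value 42
Best: $87.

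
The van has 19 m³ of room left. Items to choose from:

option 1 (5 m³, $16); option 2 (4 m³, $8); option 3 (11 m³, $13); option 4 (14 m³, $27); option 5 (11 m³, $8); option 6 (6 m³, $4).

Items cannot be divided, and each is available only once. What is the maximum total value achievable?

This is a 0/1 knapsack; check combinations near the capacity.
- option 1+option 4: volume 5+14=19, value 16+27=43
- option 2+option 4: volume 4+14=18, value 8+27=35
- option 1+option 3: volume 5+11=16, value 16+13=29
- option 1+option 2+option 6: volume 5+4+6=15, value 16+8+4=28
- option 4: volume 14, value 27
Best: $43.

$43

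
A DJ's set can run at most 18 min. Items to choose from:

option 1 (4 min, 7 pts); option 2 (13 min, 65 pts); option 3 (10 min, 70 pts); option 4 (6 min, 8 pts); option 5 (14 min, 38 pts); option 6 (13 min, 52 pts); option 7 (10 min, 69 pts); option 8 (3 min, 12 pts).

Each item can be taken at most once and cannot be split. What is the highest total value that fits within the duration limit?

Check high-value combinations within 18 min:
- option 1+option 3+option 8: duration 4+10+3=17, value 7+70+12=89
- option 1+option 7+option 8: duration 4+10+3=17, value 7+69+12=88
- option 3+option 8: duration 10+3=13, value 70+12=82
- option 7+option 8: duration 10+3=13, value 69+12=81
- option 3+option 4: duration 10+6=16, value 70+8=78
Best: 89 pts.

89 pts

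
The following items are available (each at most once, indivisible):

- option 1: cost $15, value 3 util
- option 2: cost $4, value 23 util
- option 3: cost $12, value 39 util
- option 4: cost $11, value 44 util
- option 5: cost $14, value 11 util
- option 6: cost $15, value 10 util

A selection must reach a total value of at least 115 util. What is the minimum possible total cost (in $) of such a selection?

41

Subsets with value ≥ 115, sorted by total cost:
- option 2+option 3+option 4+option 5: cost 41, value 117
- option 2+option 3+option 4+option 6: cost 42, value 116
- option 2+option 3+option 4+option 5+option 6: cost 56, value 127
- option 1+option 2+option 3+option 4+option 5: cost 56, value 120
Minimum cost: 41 $.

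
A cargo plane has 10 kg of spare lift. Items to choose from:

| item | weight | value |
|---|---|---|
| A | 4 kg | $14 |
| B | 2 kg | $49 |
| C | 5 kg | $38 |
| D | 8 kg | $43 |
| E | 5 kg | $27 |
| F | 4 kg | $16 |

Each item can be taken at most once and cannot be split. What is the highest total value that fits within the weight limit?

Check high-value combinations within 10 kg:
- B+D: weight 2+8=10, value 49+43=92
- B+C: weight 2+5=7, value 49+38=87
- A+B+F: weight 4+2+4=10, value 14+49+16=79
- B+E: weight 2+5=7, value 49+27=76
- B+F: weight 2+4=6, value 49+16=65
Best: $92.

$92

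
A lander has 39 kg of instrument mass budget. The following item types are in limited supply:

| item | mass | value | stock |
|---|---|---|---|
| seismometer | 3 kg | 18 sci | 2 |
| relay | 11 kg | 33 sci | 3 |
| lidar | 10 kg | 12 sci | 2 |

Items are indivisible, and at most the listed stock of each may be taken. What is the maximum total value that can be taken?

Top feasible selections:
- 2×seismometer + 3×relay: mass 39, value 135
- 1×seismometer + 3×relay: mass 36, value 117
Best: 135 sci.

135 sci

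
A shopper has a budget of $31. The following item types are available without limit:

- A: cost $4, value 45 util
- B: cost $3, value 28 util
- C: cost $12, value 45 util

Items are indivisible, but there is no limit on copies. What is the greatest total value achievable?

Best value-per-unit is A at 45/4; filling with it alone gives 7×45 = 315.
Optimal mix: 7×A + 1×B → cost 31, value 343.

343 util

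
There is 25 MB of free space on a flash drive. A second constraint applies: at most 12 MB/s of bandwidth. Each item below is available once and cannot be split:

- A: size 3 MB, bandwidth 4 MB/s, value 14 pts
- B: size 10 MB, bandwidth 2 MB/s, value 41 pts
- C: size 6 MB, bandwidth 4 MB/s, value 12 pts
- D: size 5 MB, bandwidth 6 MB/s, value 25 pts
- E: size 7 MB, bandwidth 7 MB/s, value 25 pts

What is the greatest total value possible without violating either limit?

Feasible sets respecting both limits:
- A+B+D: size 18, bandwidth 12, value 80
- B+C+D: size 21, bandwidth 12, value 78
- A+B+C: size 19, bandwidth 10, value 67
Best: 80 pts.

80 pts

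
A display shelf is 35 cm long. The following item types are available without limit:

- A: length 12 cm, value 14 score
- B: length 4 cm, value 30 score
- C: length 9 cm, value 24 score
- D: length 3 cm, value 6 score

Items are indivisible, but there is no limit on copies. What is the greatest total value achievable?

246 score

Best value-per-unit is B at 30/4; filling with it alone gives 8×30 = 240.
Optimal mix: 8×B + 1×D → length 35, value 246.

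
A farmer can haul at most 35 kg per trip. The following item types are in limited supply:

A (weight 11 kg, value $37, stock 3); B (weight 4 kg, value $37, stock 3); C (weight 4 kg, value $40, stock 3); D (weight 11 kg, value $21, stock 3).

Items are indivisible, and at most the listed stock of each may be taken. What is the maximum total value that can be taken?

Top feasible selections:
- 1×A + 3×B + 3×C: weight 35, value 268
- 3×B + 3×C + 1×D: weight 35, value 252
Best: $268.

$268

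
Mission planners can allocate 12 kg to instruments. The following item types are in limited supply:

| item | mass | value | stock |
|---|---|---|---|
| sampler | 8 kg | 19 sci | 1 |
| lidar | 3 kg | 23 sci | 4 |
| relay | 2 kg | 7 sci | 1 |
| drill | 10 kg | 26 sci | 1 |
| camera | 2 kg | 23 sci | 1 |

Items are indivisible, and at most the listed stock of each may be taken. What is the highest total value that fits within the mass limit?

Best selections within mass 12 and stock limits:
- 3×lidar + 1×camera: mass 11, value 92
- 4×lidar: mass 12, value 92
Best: 92 sci.

92 sci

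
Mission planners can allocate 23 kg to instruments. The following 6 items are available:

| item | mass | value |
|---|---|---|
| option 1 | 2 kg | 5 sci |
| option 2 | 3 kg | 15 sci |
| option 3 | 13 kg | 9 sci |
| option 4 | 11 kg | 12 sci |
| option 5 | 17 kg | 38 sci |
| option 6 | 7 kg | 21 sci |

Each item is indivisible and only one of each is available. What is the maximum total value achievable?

Check high-value combinations within 23 kg:
- option 1+option 2+option 5: mass 2+3+17=22, value 5+15+38=58
- option 2+option 5: mass 3+17=20, value 15+38=53
- option 1+option 2+option 4+option 6: mass 2+3+11+7=23, value 5+15+12+21=53
Best: 58 sci.

58 sci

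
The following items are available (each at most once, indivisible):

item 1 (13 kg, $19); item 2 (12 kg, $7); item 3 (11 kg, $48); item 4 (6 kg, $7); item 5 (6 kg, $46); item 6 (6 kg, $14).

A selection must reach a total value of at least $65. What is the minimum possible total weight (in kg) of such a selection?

17

Subsets with value ≥ 65, sorted by total weight:
- item 3+item 5: weight 17, value 94
- item 4+item 5+item 6: weight 18, value 67
- item 1+item 5: weight 19, value 65
- item 3+item 5+item 6: weight 23, value 108
Minimum weight: 17 kg.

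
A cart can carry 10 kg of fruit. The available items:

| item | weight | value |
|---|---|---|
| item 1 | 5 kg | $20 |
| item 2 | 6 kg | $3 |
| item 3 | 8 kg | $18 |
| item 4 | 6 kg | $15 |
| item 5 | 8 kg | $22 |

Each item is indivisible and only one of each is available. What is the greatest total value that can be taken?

$22

Check high-value combinations within 10 kg:
- item 5: weight 8, value 22
- item 1: weight 5, value 20
- item 3: weight 8, value 18
- item 4: weight 6, value 15
- item 2: weight 6, value 3
Best: $22.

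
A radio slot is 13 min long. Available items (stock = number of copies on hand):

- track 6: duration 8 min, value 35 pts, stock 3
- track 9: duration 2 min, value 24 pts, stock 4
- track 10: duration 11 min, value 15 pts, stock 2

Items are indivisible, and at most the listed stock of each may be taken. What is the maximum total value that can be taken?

96 pts

Best selections within duration 13 and stock limits:
- 4×track 9: duration 8, value 96
- 1×track 6 + 2×track 9: duration 12, value 83
- 3×track 9: duration 6, value 72
- 1×track 6 + 1×track 9: duration 10, value 59
Best: 96 pts.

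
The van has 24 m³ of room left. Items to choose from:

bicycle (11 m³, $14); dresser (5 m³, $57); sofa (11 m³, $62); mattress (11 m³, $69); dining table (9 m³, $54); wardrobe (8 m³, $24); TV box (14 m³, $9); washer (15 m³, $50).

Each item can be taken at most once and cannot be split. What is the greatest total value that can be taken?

Check high-value combinations within 24 m³:
- dresser+mattress+wardrobe: volume 5+11+8=24, value 57+69+24=150
- dresser+sofa+wardrobe: volume 5+11+8=24, value 57+62+24=143
- dresser+dining table+wardrobe: volume 5+9+8=22, value 57+54+24=135
- sofa+mattress: volume 11+11=22, value 62+69=131
Best: $150.

$150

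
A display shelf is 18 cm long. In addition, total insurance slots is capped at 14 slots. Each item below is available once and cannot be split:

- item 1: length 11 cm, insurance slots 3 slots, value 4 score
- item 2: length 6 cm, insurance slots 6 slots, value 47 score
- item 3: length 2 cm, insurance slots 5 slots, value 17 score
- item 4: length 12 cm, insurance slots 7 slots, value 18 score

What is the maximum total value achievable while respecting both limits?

65 score

Feasible sets respecting both limits:
- item 2+item 4: length 18, insurance slots 13, value 65
- item 2+item 3: length 8, insurance slots 11, value 64
- item 1+item 2: length 17, insurance slots 9, value 51
Best: 65 score.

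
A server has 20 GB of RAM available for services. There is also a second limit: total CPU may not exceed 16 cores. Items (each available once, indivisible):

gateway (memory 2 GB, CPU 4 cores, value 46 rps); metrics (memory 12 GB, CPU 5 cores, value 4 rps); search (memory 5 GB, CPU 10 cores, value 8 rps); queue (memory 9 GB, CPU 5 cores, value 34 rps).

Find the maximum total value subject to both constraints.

80 rps

Feasible sets respecting both limits:
- gateway+queue: memory 11, CPU 9, value 80
- gateway+search: memory 7, CPU 14, value 54
- gateway+metrics: memory 14, CPU 9, value 50
- gateway: memory 2, CPU 4, value 46
Best: 80 rps.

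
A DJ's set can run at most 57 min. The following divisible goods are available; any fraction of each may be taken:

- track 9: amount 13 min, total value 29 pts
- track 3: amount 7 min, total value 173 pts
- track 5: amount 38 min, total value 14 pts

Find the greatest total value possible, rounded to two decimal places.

Take in order of value per unit:
- track 3 (173/7 per unit): all 7 → value 173, running total 173.00
- track 9 (29/13 per unit): all 13 → value 29, running total 202.00
- track 5 (14/38 per unit): 37 of 38 → value 37×14/38 = 13.6316, running total 215.63
Total 215.63.

215.63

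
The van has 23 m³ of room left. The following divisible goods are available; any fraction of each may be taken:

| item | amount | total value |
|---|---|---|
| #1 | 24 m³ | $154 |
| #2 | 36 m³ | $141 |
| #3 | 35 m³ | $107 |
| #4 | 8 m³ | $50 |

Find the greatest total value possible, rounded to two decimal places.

Take in order of value per unit:
- #1 (154/24 per unit): 23 of 24 → value 23×154/24 = 147.5833, running total 147.58
Total 147.58.

147.58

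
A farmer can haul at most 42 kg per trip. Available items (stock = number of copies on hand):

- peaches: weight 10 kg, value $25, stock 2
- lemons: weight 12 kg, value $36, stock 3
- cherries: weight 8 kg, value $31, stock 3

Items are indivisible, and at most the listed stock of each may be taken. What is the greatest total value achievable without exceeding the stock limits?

Best selections within weight 42 and stock limits:
- 2×lemons + 2×cherries: weight 40, value 134
- 1×lemons + 3×cherries: weight 36, value 129
Best: $134.

$134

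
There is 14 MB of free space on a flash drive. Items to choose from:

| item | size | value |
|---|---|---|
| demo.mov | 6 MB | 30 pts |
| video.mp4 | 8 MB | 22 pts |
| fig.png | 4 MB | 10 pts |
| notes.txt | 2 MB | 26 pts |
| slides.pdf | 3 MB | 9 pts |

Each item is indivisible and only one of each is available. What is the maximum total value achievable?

66 pts

This is a 0/1 knapsack; check combinations near the capacity.
- demo.mov+fig.png+notes.txt: size 6+4+2=12, value 30+10+26=66
- demo.mov+notes.txt+slides.pdf: size 6+2+3=11, value 30+26+9=65
- video.mp4+fig.png+notes.txt: size 8+4+2=14, value 22+10+26=58
Best: 66 pts.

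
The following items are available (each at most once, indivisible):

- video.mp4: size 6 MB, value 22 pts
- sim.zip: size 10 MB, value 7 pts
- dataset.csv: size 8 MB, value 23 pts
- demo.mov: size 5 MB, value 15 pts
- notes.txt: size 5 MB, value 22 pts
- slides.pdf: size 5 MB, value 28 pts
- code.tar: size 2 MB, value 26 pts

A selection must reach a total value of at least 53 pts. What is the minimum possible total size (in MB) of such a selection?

Subsets with value ≥ 53, sorted by total size:
- slides.pdf+code.tar: size 7, value 54
- notes.txt+slides.pdf+code.tar: size 12, value 76
- demo.mov+slides.pdf+code.tar: size 12, value 69
Minimum size: 7 MB.

7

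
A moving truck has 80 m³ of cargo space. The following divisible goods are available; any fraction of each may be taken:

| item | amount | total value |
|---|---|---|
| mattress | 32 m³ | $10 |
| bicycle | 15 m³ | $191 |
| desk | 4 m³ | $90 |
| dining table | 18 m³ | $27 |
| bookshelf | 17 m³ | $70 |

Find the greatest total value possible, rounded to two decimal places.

Take in order of value per unit:
- desk (90/4 per unit): all 4 → value 90, running total 90.00
- bicycle (191/15 per unit): all 15 → value 191, running total 281.00
- bookshelf (70/17 per unit): all 17 → value 70, running total 351.00
- dining table (27/18 per unit): all 18 → value 27, running total 378.00
- mattress (10/32 per unit): 26 of 32 → value 26×10/32 = 8.1250, running total 386.13
Total 386.13.

386.13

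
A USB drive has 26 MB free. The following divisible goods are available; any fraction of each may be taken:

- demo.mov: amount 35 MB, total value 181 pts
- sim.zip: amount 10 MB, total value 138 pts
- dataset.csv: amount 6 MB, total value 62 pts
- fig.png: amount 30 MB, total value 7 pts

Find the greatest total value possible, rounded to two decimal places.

Take in order of value per unit:
- sim.zip (138/10 per unit): all 10 → value 138, running total 138.00
- dataset.csv (62/6 per unit): all 6 → value 62, running total 200.00
- demo.mov (181/35 per unit): 10 of 35 → value 10×181/35 = 51.7143, running total 251.71
Total 251.71.

251.71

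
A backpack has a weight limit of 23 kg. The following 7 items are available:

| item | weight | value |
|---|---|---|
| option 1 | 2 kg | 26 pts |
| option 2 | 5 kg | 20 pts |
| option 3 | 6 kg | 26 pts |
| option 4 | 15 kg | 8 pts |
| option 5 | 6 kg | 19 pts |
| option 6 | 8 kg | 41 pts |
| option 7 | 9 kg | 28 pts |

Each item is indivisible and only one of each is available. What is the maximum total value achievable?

This is a 0/1 knapsack; check combinations near the capacity.
- option 1+option 2+option 3+option 6: weight 2+5+6+8=21, value 26+20+26+41=113
- option 1+option 3+option 5+option 6: weight 2+6+6+8=22, value 26+26+19+41=112
- option 1+option 2+option 5+option 6: weight 2+5+6+8=21, value 26+20+19+41=106
- option 1+option 2+option 3+option 7: weight 2+5+6+9=22, value 26+20+26+28=100
- option 1+option 3+option 5+option 7: weight 2+6+6+9=23, value 26+26+19+28=99
Best: 113 pts.

113 pts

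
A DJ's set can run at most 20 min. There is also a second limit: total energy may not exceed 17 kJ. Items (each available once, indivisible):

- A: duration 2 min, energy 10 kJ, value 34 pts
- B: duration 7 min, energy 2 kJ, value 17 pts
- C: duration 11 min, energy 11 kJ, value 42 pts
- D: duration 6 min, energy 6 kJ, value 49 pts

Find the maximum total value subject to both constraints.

91 pts

Feasible sets respecting both limits:
- C+D: duration 17, energy 17, value 91
- A+D: duration 8, energy 16, value 83
- B+D: duration 13, energy 8, value 66
Best: 91 pts.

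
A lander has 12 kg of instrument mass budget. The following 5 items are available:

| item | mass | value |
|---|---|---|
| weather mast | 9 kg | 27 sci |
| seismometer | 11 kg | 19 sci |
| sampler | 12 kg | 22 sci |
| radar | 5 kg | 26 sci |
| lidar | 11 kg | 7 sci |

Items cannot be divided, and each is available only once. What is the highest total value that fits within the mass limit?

Check high-value combinations within 12 kg:
- weather mast: mass 9, value 27
- radar: mass 5, value 26
- sampler: mass 12, value 22
- seismometer: mass 11, value 19
- lidar: mass 11, value 7
Best: 27 sci.

27 sci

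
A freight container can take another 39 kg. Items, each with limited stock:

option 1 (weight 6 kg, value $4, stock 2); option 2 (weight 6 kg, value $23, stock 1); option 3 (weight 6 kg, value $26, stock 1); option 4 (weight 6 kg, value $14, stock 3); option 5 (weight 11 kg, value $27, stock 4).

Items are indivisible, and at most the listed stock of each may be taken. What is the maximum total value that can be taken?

$107

Best selections within weight 39 and stock limits:
- 1×option 3 + 3×option 5: weight 39, value 107
- 1×option 2 + 1×option 3 + 2×option 4 + 1×option 5: weight 35, value 104
- 1×option 2 + 3×option 5: weight 39, value 104
- 1×option 2 + 1×option 3 + 2×option 5: weight 34, value 103
Best: $107.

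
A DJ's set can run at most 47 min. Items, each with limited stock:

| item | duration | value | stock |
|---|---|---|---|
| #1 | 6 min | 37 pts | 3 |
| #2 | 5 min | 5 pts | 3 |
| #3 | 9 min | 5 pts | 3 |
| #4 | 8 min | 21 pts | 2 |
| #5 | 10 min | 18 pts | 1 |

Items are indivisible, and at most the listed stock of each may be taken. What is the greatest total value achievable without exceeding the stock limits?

Top feasible selections:
- 3×#1 + 2×#4 + 1×#5: duration 44, value 171
- 3×#1 + 2×#2 + 2×#4: duration 44, value 163
- 3×#1 + 2×#2 + 1×#4 + 1×#5: duration 46, value 160
Best: 171 pts.

171 pts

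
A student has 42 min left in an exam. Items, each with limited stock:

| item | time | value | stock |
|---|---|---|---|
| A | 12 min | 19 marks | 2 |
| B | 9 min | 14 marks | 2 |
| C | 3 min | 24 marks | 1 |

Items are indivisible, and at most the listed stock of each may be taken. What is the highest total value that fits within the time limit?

Best selections within time 42 and stock limits:
- 2×A + 1×B + 1×C: time 36, value 76
- 1×A + 2×B + 1×C: time 33, value 71
- 2×A + 2×B: time 42, value 66
- 2×A + 1×C: time 27, value 62
Best: 76 marks.

76 marks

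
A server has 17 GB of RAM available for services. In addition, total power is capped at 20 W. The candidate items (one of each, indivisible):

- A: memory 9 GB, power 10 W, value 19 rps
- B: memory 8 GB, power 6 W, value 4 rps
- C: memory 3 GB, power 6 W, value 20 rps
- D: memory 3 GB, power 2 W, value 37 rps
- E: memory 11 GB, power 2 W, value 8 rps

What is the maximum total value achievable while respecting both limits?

76 rps

Feasible sets respecting both limits:
- A+C+D: memory 15, power 18, value 76
- C+D+E: memory 17, power 10, value 65
- B+C+D: memory 14, power 14, value 61
- C+D: memory 6, power 8, value 57
Best: 76 rps.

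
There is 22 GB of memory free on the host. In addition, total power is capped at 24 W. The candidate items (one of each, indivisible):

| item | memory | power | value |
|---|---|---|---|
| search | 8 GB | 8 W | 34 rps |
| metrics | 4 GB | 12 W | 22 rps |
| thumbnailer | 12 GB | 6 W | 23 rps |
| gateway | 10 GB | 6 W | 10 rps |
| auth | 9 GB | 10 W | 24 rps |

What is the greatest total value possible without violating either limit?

58 rps

Feasible sets respecting both limits:
- search+auth: memory 17, power 18, value 58
- search+thumbnailer: memory 20, power 14, value 57
- search+metrics: memory 12, power 20, value 56
- thumbnailer+auth: memory 21, power 16, value 47
Best: 58 rps.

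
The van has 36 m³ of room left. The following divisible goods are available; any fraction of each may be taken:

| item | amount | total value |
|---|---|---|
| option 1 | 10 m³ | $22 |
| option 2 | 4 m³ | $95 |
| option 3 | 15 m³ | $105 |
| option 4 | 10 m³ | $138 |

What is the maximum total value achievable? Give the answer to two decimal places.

353.40

Take in order of value per unit:
- option 2 (95/4 per unit): all 4 → value 95, running total 95.00
- option 4 (138/10 per unit): all 10 → value 138, running total 233.00
- option 3 (105/15 per unit): all 15 → value 105, running total 338.00
- option 1 (22/10 per unit): 7 of 10 → value 7×22/10 = 15.4000, running total 353.40
Total 353.40.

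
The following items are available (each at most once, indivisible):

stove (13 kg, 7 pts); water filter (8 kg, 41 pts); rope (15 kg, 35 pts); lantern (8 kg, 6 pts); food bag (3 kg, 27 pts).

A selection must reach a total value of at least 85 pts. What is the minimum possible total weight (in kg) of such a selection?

26

Subsets with value ≥ 85, sorted by total weight:
- water filter+rope+food bag: weight 26, value 103
- water filter+rope+lantern+food bag: weight 34, value 109
Minimum weight: 26 kg.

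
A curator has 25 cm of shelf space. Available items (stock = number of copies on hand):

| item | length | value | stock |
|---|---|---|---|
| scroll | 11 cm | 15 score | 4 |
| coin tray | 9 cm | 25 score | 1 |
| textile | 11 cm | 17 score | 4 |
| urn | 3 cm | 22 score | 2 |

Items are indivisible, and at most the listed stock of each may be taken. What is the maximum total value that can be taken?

69 score

Best selections within length 25 and stock limits:
- 1×coin tray + 2×urn: length 15, value 69
- 1×coin tray + 1×textile + 1×urn: length 23, value 64
Best: 69 score.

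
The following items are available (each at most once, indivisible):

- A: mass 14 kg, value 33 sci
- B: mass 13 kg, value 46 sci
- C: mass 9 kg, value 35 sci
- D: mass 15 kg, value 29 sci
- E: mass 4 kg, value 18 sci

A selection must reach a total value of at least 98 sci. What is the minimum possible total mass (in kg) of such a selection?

Subsets with value ≥ 98, sorted by total mass:
- B+C+E: mass 26, value 99
- A+B+C: mass 36, value 114
- B+C+D: mass 37, value 110
Minimum mass: 26 kg.

26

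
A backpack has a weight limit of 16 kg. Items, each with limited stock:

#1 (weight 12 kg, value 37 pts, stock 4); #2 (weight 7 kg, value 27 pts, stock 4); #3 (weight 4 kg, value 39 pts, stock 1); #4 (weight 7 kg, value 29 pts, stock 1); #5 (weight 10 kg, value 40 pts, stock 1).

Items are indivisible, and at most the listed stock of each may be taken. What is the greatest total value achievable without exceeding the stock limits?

79 pts

Top feasible selections:
- 1×#3 + 1×#5: weight 14, value 79
- 1×#1 + 1×#3: weight 16, value 76
- 1×#3 + 1×#4: weight 11, value 68
Best: 79 pts.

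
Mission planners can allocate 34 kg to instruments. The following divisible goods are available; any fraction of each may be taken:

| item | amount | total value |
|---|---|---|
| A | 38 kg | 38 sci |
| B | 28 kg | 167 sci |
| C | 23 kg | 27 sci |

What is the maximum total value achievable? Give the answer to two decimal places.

Take in order of value per unit:
- B (167/28 per unit): all 28 → value 167, running total 167.00
- C (27/23 per unit): 6 of 23 → value 6×27/23 = 7.0435, running total 174.04
Total 174.04.

174.04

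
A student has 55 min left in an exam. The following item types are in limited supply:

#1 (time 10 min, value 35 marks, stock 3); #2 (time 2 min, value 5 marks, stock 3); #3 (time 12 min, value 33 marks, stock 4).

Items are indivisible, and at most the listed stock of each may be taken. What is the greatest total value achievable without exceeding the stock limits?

171 marks

Top feasible selections:
- 3×#1 + 2×#3: time 54, value 171
- 3×#1 + 3×#2 + 1×#3: time 48, value 153
- 2×#1 + 3×#2 + 2×#3: time 50, value 151
- 1×#1 + 3×#2 + 3×#3: time 52, value 149
Best: 171 marks.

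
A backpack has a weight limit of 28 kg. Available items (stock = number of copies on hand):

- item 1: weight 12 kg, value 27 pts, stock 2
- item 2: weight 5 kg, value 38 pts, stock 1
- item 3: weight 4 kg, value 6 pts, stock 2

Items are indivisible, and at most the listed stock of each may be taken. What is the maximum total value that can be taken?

Best selections within weight 28 and stock limits:
- 1×item 1 + 1×item 2 + 2×item 3: weight 25, value 77
- 1×item 1 + 1×item 2 + 1×item 3: weight 21, value 71
- 1×item 1 + 1×item 2: weight 17, value 65
- 2×item 1 + 1×item 3: weight 28, value 60
Best: 77 pts.

77 pts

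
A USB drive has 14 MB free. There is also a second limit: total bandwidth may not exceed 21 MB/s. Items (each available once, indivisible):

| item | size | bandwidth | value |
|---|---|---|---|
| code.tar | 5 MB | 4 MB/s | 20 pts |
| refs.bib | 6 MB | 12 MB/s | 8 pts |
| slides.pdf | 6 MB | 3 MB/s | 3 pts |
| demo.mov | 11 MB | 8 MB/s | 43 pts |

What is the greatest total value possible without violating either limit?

43 pts

Feasible sets respecting both limits:
- demo.mov: size 11, bandwidth 8, value 43
- code.tar+refs.bib: size 11, bandwidth 16, value 28
- code.tar+slides.pdf: size 11, bandwidth 7, value 23
Best: 43 pts.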